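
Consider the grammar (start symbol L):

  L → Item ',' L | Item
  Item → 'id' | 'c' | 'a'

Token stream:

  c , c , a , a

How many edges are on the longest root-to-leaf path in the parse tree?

[L [Item c] , [L [Item c] , [L [Item a] , [L [Item a]]]]]

5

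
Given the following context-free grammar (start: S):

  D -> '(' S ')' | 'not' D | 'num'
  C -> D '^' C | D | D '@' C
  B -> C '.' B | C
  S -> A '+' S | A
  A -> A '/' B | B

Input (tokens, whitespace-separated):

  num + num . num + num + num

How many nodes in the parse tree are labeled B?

5

[S [A [B [C [D num]]]] + [S [A [B [C [D num]] . [B [C [D num]]]]] + [S [A [B [C [D num]]]] + [S [A [B [C [D num]]]]]]]]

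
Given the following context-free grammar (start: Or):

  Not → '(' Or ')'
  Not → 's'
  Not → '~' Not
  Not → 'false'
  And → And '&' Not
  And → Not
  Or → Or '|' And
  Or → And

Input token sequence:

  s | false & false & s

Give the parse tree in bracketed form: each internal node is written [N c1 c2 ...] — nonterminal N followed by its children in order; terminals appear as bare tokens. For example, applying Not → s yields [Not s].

[Or [Or [And [Not s]]] | [And [And [And [Not false]] & [Not false]] & [Not s]]]

Or
Or | And
And | And
Not | And
s | And
s | And & Not
s | And & Not & Not
s | Not & Not & Not
s | false & Not & Not
s | false & false & Not
s | false & false & s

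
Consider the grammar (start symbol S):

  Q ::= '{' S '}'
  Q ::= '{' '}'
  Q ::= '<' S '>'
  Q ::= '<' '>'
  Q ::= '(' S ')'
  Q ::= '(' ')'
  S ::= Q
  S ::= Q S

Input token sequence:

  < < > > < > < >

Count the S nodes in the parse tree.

[S [Q < [S [Q < >]] >] [S [Q < >] [S [Q < >]]]]

4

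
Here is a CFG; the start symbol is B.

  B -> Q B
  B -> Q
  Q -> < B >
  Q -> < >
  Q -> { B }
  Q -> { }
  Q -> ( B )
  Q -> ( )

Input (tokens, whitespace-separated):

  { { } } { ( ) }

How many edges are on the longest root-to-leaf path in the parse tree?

[B [Q { [B [Q { }]] }] [B [Q { [B [Q ( )]] }]]]

5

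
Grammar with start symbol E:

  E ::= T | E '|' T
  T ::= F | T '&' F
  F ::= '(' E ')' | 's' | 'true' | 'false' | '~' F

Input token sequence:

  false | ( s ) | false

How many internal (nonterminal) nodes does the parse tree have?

[E [E [E [T [F false]]] | [T [F ( [E [T [F s]]] )]]] | [T [F false]]]

12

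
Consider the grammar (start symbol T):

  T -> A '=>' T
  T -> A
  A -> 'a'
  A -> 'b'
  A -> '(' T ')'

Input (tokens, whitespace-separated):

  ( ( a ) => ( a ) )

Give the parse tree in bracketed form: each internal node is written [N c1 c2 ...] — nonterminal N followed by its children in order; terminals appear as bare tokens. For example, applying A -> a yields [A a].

[T [A ( [T [A ( [T [A a]] )] => [T [A ( [T [A a]] )]]] )]]

T
A
( T )
( A => T )
( ( T ) => T )
( ( A ) => T )
( ( a ) => T )
( ( a ) => A )
( ( a ) => ( T ) )
( ( a ) => ( A ) )
( ( a ) => ( a ) )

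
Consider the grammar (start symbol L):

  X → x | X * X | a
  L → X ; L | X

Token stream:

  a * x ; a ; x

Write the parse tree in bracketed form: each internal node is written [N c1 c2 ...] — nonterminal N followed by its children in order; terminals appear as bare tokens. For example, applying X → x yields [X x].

L
X ; L
X * X ; L
a * X ; L
a * x ; L
a * x ; X ; L
a * x ; a ; L
a * x ; a ; X
a * x ; a ; x

[L [X [X a] * [X x]] ; [L [X a] ; [L [X x]]]]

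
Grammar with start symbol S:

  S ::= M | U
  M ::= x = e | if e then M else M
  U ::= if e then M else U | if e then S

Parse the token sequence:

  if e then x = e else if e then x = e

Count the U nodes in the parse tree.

2

[S [U if e then [M x = e] else [U if e then [S [M x = e]]]]]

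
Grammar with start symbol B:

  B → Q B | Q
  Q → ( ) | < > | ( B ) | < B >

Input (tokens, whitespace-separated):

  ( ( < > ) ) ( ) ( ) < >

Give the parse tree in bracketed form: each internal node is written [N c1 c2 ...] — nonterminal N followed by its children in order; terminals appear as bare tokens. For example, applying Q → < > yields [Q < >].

[B [Q ( [B [Q ( [B [Q < >]] )]] )] [B [Q ( )] [B [Q ( )] [B [Q < >]]]]]

B
Q B
( B ) B
( Q ) B
( ( B ) ) B
( ( Q ) ) B
( ( < > ) ) B
( ( < > ) ) Q B
( ( < > ) ) ( ) B
( ( < > ) ) ( ) Q B
( ( < > ) ) ( ) ( ) B
( ( < > ) ) ( ) ( ) Q
( ( < > ) ) ( ) ( ) < >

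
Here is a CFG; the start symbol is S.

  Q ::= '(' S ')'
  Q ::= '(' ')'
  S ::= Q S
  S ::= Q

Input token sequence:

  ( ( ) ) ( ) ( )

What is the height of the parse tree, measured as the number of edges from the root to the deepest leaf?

4

[S [Q ( [S [Q ( )]] )] [S [Q ( )] [S [Q ( )]]]]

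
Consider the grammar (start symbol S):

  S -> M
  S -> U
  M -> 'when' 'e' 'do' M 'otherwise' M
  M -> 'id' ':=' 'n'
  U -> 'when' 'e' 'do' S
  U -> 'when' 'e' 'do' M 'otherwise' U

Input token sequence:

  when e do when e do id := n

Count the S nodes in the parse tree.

[S [U when e do [S [U when e do [S [M id := n]]]]]]

3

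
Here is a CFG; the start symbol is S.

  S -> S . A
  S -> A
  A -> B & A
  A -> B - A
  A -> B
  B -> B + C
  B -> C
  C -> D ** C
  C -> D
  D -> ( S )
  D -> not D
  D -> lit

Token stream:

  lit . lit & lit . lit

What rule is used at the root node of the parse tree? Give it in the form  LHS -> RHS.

[S [S [S [A [B [C [D lit]]]]] . [A [B [C [D lit]]] & [A [B [C [D lit]]]]]] . [A [B [C [D lit]]]]]

S -> S . A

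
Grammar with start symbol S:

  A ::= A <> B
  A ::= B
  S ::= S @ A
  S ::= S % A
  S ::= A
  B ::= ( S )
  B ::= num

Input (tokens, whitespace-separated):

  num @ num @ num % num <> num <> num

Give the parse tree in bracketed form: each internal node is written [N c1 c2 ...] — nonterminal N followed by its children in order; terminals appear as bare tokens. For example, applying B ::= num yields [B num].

[S [S [S [S [A [B num]]] @ [A [B num]]] @ [A [B num]]] % [A [A [A [B num]] <> [B num]] <> [B num]]]

S
S % A
S @ A % A
S @ A @ A % A
A @ A @ A % A
B @ A @ A % A
num @ A @ A % A
num @ B @ A % A
num @ num @ A % A
num @ num @ B % A
num @ num @ num % A
num @ num @ num % A <> B
num @ num @ num % A <> B <> B
num @ num @ num % B <> B <> B
num @ num @ num % num <> B <> B
num @ num @ num % num <> num <> B
num @ num @ num % num <> num <> num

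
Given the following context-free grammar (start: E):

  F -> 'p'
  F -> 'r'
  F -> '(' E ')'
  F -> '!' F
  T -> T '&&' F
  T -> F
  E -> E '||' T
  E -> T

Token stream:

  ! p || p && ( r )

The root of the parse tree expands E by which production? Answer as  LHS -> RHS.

[E [E [T [F ! [F p]]]] || [T [T [F p]] && [F ( [E [T [F r]]] )]]]

E -> E '||' T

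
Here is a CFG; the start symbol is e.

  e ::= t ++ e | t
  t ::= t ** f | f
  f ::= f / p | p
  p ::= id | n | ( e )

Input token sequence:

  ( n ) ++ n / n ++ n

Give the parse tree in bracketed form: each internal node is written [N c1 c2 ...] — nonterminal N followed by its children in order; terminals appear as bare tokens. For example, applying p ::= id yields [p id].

[e [t [f [p ( [e [t [f [p n]]]] )]]] ++ [e [t [f [f [p n]] / [p n]]] ++ [e [t [f [p n]]]]]]

e
t ++ e
f ++ e
p ++ e
( e ) ++ e
( t ) ++ e
( f ) ++ e
( p ) ++ e
( n ) ++ e
( n ) ++ t ++ e
( n ) ++ f ++ e
( n ) ++ f / p ++ e
( n ) ++ p / p ++ e
( n ) ++ n / p ++ e
( n ) ++ n / n ++ e
( n ) ++ n / n ++ t
( n ) ++ n / n ++ f
( n ) ++ n / n ++ p
( n ) ++ n / n ++ n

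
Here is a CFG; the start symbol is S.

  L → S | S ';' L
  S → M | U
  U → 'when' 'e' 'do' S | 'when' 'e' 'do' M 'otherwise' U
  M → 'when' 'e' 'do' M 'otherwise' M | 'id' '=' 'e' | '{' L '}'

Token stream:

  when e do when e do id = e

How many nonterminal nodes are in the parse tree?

[S [U when e do [S [U when e do [S [M id = e]]]]]]

6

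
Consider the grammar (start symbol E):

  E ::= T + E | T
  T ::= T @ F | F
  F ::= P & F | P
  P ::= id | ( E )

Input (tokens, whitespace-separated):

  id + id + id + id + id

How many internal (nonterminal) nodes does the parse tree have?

20

[E [T [F [P id]]] + [E [T [F [P id]]] + [E [T [F [P id]]] + [E [T [F [P id]]] + [E [T [F [P id]]]]]]]]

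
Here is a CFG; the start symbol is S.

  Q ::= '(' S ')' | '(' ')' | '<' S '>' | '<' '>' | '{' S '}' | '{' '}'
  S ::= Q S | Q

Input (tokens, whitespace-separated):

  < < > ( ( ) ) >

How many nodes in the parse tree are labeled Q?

[S [Q < [S [Q < >] [S [Q ( [S [Q ( )]] )]]] >]]

4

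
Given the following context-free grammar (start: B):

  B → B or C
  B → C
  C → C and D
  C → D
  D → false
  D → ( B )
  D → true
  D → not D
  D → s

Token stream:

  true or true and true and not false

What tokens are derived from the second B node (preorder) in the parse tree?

true

[B [B [C [D true]]] or [C [C [C [D true]] and [D true]] and [D not [D false]]]]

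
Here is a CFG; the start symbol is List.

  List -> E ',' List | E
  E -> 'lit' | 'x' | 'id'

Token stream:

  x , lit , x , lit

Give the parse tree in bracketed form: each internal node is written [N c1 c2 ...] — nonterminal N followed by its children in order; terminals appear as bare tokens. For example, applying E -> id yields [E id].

List
E , List
x , List
x , E , List
x , lit , List
x , lit , E , List
x , lit , x , List
x , lit , x , E
x , lit , x , lit

[List [E x] , [List [E lit] , [List [E x] , [List [E lit]]]]]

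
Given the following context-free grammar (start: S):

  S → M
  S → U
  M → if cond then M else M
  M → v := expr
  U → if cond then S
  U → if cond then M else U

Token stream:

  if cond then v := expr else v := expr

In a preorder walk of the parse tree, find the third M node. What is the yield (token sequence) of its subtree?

v := expr

[S [M if cond then [M v := expr] else [M v := expr]]]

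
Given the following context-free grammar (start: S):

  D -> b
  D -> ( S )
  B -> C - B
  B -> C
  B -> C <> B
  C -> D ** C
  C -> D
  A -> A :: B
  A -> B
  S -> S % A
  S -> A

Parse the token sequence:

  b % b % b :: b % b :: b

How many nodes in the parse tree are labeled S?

[S [S [S [S [A [B [C [D b]]]]] % [A [B [C [D b]]]]] % [A [A [B [C [D b]]]] :: [B [C [D b]]]]] % [A [A [B [C [D b]]]] :: [B [C [D b]]]]]

4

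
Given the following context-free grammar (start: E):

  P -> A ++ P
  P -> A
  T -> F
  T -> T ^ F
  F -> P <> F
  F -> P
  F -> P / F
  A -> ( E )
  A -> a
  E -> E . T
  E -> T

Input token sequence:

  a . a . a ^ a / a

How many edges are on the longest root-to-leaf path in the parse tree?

[E [E [E [T [F [P [A a]]]]] . [T [F [P [A a]]]]] . [T [T [F [P [A a]]]] ^ [F [P [A a]] / [F [P [A a]]]]]]

7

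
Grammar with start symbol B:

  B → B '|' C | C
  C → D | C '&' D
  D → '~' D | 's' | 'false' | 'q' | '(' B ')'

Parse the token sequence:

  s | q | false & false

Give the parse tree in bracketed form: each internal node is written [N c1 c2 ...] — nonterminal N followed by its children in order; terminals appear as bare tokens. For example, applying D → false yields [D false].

B
B | C
B | C | C
C | C | C
D | C | C
s | C | C
s | D | C
s | q | C
s | q | C & D
s | q | D & D
s | q | false & D
s | q | false & false

[B [B [B [C [D s]]] | [C [D q]]] | [C [C [D false]] & [D false]]]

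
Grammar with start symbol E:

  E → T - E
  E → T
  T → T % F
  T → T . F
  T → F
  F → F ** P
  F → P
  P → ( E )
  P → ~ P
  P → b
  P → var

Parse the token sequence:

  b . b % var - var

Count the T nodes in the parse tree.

4

[E [T [T [T [F [P b]]] . [F [P b]]] % [F [P var]]] - [E [T [F [P var]]]]]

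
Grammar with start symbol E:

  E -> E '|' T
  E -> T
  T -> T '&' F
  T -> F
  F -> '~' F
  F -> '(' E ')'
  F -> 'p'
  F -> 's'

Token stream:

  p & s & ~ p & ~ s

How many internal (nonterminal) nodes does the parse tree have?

11

[E [T [T [T [T [F p]] & [F s]] & [F ~ [F p]]] & [F ~ [F s]]]]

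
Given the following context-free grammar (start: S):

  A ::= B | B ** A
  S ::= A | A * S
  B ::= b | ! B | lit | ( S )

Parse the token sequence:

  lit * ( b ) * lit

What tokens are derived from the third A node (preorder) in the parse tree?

[S [A [B lit]] * [S [A [B ( [S [A [B b]]] )]] * [S [A [B lit]]]]]

b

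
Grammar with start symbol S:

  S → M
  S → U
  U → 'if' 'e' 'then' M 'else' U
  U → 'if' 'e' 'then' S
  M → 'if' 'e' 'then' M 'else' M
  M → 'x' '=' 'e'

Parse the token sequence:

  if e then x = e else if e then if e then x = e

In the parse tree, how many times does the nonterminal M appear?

[S [U if e then [M x = e] else [U if e then [S [U if e then [S [M x = e]]]]]]]

2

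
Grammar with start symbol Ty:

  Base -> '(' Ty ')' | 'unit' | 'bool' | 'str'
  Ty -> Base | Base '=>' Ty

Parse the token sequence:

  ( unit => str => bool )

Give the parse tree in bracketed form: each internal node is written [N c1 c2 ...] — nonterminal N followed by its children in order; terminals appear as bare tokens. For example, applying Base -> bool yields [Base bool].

[Ty [Base ( [Ty [Base unit] => [Ty [Base str] => [Ty [Base bool]]]] )]]

Ty
Base
( Ty )
( Base => Ty )
( unit => Ty )
( unit => Base => Ty )
( unit => str => Ty )
( unit => str => Base )
( unit => str => bool )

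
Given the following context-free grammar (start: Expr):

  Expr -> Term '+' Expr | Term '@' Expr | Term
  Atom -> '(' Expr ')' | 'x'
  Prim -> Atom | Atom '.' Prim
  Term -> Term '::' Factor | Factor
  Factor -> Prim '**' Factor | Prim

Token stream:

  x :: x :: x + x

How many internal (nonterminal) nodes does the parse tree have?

18

[Expr [Term [Term [Term [Factor [Prim [Atom x]]]] :: [Factor [Prim [Atom x]]]] :: [Factor [Prim [Atom x]]]] + [Expr [Term [Factor [Prim [Atom x]]]]]]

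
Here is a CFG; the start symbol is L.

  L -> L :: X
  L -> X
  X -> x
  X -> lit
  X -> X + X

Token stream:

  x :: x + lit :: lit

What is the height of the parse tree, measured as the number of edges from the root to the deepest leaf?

4

[L [L [L [X x]] :: [X [X x] + [X lit]]] :: [X lit]]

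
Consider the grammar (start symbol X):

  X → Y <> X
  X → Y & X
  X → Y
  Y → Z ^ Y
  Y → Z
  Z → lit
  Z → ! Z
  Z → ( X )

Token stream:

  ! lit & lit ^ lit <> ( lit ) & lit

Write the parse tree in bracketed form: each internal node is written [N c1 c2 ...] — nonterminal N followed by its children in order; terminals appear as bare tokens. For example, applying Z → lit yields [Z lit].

[X [Y [Z ! [Z lit]]] & [X [Y [Z lit] ^ [Y [Z lit]]] <> [X [Y [Z ( [X [Y [Z lit]]] )]] & [X [Y [Z lit]]]]]]

X
Y & X
Z & X
! Z & X
! lit & X
! lit & Y <> X
! lit & Z ^ Y <> X
! lit & lit ^ Y <> X
! lit & lit ^ Z <> X
! lit & lit ^ lit <> X
! lit & lit ^ lit <> Y & X
! lit & lit ^ lit <> Z & X
! lit & lit ^ lit <> ( X ) & X
! lit & lit ^ lit <> ( Y ) & X
! lit & lit ^ lit <> ( Z ) & X
! lit & lit ^ lit <> ( lit ) & X
! lit & lit ^ lit <> ( lit ) & Y
! lit & lit ^ lit <> ( lit ) & Z
! lit & lit ^ lit <> ( lit ) & lit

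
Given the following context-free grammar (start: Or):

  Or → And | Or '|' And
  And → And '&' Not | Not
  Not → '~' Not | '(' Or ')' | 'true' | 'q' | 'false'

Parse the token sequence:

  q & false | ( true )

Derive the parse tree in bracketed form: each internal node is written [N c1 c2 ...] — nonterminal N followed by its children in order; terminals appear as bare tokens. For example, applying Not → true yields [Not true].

[Or [Or [And [And [Not q]] & [Not false]]] | [And [Not ( [Or [And [Not true]]] )]]]

Or
Or | And
And | And
And & Not | And
Not & Not | And
q & Not | And
q & false | And
q & false | Not
q & false | ( Or )
q & false | ( And )
q & false | ( Not )
q & false | ( true )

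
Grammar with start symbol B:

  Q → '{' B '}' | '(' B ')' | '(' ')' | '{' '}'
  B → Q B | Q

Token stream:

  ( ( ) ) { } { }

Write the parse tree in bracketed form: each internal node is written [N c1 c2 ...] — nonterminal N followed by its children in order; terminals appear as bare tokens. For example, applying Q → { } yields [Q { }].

B
Q B
( B ) B
( Q ) B
( ( ) ) B
( ( ) ) Q B
( ( ) ) { } B
( ( ) ) { } Q
( ( ) ) { } { }

[B [Q ( [B [Q ( )]] )] [B [Q { }] [B [Q { }]]]]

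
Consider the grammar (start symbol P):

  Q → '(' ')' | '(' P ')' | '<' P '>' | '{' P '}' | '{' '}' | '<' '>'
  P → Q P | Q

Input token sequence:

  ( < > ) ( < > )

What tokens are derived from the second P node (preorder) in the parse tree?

[P [Q ( [P [Q < >]] )] [P [Q ( [P [Q < >]] )]]]

< >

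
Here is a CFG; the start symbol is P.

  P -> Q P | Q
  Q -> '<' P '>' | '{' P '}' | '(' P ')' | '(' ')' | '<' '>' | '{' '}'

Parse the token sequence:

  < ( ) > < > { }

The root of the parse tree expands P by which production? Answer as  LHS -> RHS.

P -> Q P

[P [Q < [P [Q ( )]] >] [P [Q < >] [P [Q { }]]]]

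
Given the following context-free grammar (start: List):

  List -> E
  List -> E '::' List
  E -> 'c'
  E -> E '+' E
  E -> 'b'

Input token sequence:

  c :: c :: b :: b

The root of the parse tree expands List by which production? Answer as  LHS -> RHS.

List -> E '::' List

[List [E c] :: [List [E c] :: [List [E b] :: [List [E b]]]]]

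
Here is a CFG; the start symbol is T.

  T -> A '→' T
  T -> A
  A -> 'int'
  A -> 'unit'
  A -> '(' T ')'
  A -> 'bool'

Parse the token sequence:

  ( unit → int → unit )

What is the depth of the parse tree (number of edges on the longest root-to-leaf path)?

[T [A ( [T [A unit] → [T [A int] → [T [A unit]]]] )]]

6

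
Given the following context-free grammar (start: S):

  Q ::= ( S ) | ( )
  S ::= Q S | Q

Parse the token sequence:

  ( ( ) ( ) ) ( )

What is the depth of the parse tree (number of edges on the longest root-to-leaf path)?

[S [Q ( [S [Q ( )] [S [Q ( )]]] )] [S [Q ( )]]]

5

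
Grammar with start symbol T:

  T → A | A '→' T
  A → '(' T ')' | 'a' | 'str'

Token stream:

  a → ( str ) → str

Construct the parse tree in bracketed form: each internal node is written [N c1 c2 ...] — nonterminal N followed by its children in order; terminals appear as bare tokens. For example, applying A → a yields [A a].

T
A → T
a → T
a → A → T
a → ( T ) → T
a → ( A ) → T
a → ( str ) → T
a → ( str ) → A
a → ( str ) → str

[T [A a] → [T [A ( [T [A str]] )] → [T [A str]]]]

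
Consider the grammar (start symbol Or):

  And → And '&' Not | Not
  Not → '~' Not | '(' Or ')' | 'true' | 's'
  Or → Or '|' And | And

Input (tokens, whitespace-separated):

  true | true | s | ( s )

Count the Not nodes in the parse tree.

5

[Or [Or [Or [Or [And [Not true]]] | [And [Not true]]] | [And [Not s]]] | [And [Not ( [Or [And [Not s]]] )]]]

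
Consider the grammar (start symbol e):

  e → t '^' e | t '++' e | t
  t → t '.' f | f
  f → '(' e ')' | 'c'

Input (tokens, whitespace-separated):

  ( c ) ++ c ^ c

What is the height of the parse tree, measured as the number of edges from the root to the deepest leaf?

[e [t [f ( [e [t [f c]]] )]] ++ [e [t [f c]] ^ [e [t [f c]]]]]

6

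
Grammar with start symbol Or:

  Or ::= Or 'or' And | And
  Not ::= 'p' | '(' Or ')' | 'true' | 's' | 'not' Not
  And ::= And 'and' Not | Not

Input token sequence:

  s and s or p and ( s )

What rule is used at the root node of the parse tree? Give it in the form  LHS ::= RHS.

[Or [Or [And [And [Not s]] and [Not s]]] or [And [And [Not p]] and [Not ( [Or [And [Not s]]] )]]]

Or ::= Or 'or' And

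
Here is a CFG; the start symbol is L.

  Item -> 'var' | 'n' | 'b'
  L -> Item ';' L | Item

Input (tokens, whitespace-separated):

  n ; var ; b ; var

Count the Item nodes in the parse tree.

[L [Item n] ; [L [Item var] ; [L [Item b] ; [L [Item var]]]]]

4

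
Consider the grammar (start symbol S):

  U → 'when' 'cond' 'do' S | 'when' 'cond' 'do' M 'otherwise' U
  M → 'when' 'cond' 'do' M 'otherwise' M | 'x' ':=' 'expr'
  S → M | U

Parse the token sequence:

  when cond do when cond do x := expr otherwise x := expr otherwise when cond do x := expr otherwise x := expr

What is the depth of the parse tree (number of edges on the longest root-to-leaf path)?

[S [M when cond do [M when cond do [M x := expr] otherwise [M x := expr]] otherwise [M when cond do [M x := expr] otherwise [M x := expr]]]]

4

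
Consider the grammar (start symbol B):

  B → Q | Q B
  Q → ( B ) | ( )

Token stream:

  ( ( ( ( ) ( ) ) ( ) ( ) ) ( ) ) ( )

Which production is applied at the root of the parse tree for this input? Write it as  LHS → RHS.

[B [Q ( [B [Q ( [B [Q ( [B [Q ( )] [B [Q ( )]]] )] [B [Q ( )] [B [Q ( )]]]] )] [B [Q ( )]]] )] [B [Q ( )]]]

B → Q B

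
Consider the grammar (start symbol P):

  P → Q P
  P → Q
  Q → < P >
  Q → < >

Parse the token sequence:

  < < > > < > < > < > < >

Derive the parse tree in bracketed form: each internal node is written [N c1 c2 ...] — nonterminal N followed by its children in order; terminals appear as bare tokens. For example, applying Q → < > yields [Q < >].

P
Q P
< P > P
< Q > P
< < > > P
< < > > Q P
< < > > < > P
< < > > < > Q P
< < > > < > < > P
< < > > < > < > Q P
< < > > < > < > < > P
< < > > < > < > < > Q
< < > > < > < > < > < >

[P [Q < [P [Q < >]] >] [P [Q < >] [P [Q < >] [P [Q < >] [P [Q < >]]]]]]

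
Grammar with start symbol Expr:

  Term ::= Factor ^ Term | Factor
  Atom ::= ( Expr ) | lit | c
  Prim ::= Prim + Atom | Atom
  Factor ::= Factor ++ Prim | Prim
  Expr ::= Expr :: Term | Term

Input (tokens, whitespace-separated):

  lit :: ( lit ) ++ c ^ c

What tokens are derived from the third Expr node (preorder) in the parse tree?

lit

[Expr [Expr [Term [Factor [Prim [Atom lit]]]]] :: [Term [Factor [Factor [Prim [Atom ( [Expr [Term [Factor [Prim [Atom lit]]]]] )]]] ++ [Prim [Atom c]]] ^ [Term [Factor [Prim [Atom c]]]]]]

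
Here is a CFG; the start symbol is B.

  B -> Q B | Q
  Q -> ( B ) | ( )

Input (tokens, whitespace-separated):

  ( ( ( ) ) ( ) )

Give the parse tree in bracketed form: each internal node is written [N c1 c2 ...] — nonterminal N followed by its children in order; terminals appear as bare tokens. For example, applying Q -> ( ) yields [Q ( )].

B
Q
( B )
( Q B )
( ( B ) B )
( ( Q ) B )
( ( ( ) ) B )
( ( ( ) ) Q )
( ( ( ) ) ( ) )

[B [Q ( [B [Q ( [B [Q ( )]] )] [B [Q ( )]]] )]]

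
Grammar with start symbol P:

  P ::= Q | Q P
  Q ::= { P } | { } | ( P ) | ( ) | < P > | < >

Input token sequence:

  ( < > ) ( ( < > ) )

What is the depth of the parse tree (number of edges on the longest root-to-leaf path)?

[P [Q ( [P [Q < >]] )] [P [Q ( [P [Q ( [P [Q < >]] )]] )]]]

7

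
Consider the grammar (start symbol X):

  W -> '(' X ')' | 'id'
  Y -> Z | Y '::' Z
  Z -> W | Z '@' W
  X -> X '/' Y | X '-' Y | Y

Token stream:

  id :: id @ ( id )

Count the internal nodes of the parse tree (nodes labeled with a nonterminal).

13

[X [Y [Y [Z [W id]]] :: [Z [Z [W id]] @ [W ( [X [Y [Z [W id]]]] )]]]]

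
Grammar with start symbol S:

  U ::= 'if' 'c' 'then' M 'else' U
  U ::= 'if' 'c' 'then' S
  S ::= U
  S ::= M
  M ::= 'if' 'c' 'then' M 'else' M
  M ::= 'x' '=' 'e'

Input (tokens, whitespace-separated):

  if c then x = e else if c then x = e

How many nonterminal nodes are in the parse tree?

6

[S [U if c then [M x = e] else [U if c then [S [M x = e]]]]]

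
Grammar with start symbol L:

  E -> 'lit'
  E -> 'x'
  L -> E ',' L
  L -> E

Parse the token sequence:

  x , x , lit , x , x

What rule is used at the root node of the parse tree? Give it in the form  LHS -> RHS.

[L [E x] , [L [E x] , [L [E lit] , [L [E x] , [L [E x]]]]]]

L -> E ',' L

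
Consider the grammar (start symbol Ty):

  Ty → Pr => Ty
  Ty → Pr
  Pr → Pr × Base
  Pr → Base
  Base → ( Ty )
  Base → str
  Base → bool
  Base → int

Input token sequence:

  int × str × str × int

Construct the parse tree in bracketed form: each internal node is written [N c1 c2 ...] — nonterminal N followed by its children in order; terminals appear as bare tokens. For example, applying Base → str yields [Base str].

Ty
Pr
Pr × Base
Pr × Base × Base
Pr × Base × Base × Base
Base × Base × Base × Base
int × Base × Base × Base
int × str × Base × Base
int × str × str × Base
int × str × str × int

[Ty [Pr [Pr [Pr [Pr [Base int]] × [Base str]] × [Base str]] × [Base int]]]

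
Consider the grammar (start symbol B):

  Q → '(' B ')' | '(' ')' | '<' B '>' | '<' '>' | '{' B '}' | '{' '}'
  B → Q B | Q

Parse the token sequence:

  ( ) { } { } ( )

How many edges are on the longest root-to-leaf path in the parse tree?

5

[B [Q ( )] [B [Q { }] [B [Q { }] [B [Q ( )]]]]]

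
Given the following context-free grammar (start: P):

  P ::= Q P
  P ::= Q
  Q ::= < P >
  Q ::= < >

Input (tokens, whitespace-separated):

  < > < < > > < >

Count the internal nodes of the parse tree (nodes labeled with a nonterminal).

8

[P [Q < >] [P [Q < [P [Q < >]] >] [P [Q < >]]]]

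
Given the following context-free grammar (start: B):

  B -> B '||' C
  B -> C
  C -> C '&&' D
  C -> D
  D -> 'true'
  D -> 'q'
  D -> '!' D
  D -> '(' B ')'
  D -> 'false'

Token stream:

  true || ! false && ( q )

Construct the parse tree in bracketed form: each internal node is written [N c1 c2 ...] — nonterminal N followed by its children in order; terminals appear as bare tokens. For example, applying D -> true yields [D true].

B
B || C
C || C
D || C
true || C
true || C && D
true || D && D
true || ! D && D
true || ! false && D
true || ! false && ( B )
true || ! false && ( C )
true || ! false && ( D )
true || ! false && ( q )

[B [B [C [D true]]] || [C [C [D ! [D false]]] && [D ( [B [C [D q]]] )]]]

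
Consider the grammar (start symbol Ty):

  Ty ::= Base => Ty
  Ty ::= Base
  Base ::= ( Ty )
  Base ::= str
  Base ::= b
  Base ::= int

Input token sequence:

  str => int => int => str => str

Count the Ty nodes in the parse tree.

5

[Ty [Base str] => [Ty [Base int] => [Ty [Base int] => [Ty [Base str] => [Ty [Base str]]]]]]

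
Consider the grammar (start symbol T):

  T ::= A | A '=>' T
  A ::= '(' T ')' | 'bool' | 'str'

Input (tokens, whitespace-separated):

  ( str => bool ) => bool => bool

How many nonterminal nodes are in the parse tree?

[T [A ( [T [A str] => [T [A bool]]] )] => [T [A bool] => [T [A bool]]]]

10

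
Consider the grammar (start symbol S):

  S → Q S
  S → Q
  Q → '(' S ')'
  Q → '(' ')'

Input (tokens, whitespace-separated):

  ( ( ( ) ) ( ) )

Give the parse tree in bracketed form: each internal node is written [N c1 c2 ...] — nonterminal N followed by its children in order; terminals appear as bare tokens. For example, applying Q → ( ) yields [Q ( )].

S
Q
( S )
( Q S )
( ( S ) S )
( ( Q ) S )
( ( ( ) ) S )
( ( ( ) ) Q )
( ( ( ) ) ( ) )

[S [Q ( [S [Q ( [S [Q ( )]] )] [S [Q ( )]]] )]]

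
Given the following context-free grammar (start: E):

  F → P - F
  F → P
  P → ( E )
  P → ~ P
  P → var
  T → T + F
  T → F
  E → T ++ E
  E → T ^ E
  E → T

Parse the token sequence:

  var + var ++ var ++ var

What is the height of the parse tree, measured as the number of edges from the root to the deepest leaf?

[E [T [T [F [P var]]] + [F [P var]]] ++ [E [T [F [P var]]] ++ [E [T [F [P var]]]]]]

6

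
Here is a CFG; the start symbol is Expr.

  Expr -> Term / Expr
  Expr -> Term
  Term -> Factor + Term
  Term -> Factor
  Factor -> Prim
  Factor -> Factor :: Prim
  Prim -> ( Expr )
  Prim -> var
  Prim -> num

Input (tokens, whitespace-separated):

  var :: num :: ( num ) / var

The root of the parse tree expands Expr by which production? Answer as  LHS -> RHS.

[Expr [Term [Factor [Factor [Factor [Prim var]] :: [Prim num]] :: [Prim ( [Expr [Term [Factor [Prim num]]]] )]]] / [Expr [Term [Factor [Prim var]]]]]

Expr -> Term / Expr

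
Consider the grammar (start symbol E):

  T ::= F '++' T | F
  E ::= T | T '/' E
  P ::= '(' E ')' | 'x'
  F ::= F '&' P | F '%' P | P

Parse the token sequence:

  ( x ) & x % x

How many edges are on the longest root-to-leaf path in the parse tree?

10

[E [T [F [F [F [P ( [E [T [F [P x]]]] )]] & [P x]] % [P x]]]]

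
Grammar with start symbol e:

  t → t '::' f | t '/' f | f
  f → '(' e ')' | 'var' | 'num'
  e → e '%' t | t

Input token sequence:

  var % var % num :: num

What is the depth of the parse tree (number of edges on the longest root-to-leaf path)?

[e [e [e [t [f var]]] % [t [f var]]] % [t [t [f num]] :: [f num]]]

5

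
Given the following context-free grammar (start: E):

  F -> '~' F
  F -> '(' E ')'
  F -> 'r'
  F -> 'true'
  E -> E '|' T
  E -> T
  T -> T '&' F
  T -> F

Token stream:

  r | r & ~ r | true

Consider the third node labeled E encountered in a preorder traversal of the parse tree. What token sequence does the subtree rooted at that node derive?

[E [E [E [T [F r]]] | [T [T [F r]] & [F ~ [F r]]]] | [T [F true]]]

r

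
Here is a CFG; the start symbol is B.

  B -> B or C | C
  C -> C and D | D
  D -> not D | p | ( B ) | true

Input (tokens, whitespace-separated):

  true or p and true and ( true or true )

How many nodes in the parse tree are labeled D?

[B [B [C [D true]]] or [C [C [C [D p]] and [D true]] and [D ( [B [B [C [D true]]] or [C [D true]]] )]]]

6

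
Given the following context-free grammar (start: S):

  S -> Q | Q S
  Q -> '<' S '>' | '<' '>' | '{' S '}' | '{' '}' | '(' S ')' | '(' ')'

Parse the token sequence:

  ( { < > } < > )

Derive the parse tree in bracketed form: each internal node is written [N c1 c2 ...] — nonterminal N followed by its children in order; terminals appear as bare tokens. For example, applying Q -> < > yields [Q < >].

[S [Q ( [S [Q { [S [Q < >]] }] [S [Q < >]]] )]]

S
Q
( S )
( Q S )
( { S } S )
( { Q } S )
( { < > } S )
( { < > } Q )
( { < > } < > )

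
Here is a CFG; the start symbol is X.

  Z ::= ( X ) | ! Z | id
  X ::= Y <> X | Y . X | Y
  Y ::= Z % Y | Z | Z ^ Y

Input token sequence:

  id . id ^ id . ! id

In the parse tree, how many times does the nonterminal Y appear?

4

[X [Y [Z id]] . [X [Y [Z id] ^ [Y [Z id]]] . [X [Y [Z ! [Z id]]]]]]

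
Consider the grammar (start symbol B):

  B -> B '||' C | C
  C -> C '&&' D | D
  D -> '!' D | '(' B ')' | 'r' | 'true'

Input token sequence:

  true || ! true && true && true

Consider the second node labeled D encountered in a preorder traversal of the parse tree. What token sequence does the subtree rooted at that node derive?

[B [B [C [D true]]] || [C [C [C [D ! [D true]]] && [D true]] && [D true]]]

! true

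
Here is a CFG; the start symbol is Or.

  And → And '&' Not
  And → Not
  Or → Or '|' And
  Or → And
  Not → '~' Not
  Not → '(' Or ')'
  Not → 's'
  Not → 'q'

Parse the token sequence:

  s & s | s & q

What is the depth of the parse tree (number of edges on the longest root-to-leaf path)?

[Or [Or [And [And [Not s]] & [Not s]]] | [And [And [Not s]] & [Not q]]]

5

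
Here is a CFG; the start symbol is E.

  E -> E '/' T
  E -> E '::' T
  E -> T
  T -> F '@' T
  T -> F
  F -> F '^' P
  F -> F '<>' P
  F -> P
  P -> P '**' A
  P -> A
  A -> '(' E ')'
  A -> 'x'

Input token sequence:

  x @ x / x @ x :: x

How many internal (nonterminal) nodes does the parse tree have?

23

[E [E [E [T [F [P [A x]]] @ [T [F [P [A x]]]]]] / [T [F [P [A x]]] @ [T [F [P [A x]]]]]] :: [T [F [P [A x]]]]]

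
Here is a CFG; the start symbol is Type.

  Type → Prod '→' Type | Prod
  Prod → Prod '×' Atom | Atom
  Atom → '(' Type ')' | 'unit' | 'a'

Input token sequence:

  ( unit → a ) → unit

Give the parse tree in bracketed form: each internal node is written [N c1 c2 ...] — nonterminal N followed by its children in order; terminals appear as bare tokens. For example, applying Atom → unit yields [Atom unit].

[Type [Prod [Atom ( [Type [Prod [Atom unit]] → [Type [Prod [Atom a]]]] )]] → [Type [Prod [Atom unit]]]]

Type
Prod → Type
Atom → Type
( Type ) → Type
( Prod → Type ) → Type
( Atom → Type ) → Type
( unit → Type ) → Type
( unit → Prod ) → Type
( unit → Atom ) → Type
( unit → a ) → Type
( unit → a ) → Prod
( unit → a ) → Atom
( unit → a ) → unit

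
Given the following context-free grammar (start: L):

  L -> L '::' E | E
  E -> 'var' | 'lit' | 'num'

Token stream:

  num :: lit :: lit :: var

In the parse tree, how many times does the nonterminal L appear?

4

[L [L [L [L [E num]] :: [E lit]] :: [E lit]] :: [E var]]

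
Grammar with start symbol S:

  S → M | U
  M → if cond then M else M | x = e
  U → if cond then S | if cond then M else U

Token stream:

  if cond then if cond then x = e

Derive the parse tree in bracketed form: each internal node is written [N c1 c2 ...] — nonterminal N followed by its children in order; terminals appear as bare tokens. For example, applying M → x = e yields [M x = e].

[S [U if cond then [S [U if cond then [S [M x = e]]]]]]

S
U
if cond then S
if cond then U
if cond then if cond then S
if cond then if cond then M
if cond then if cond then x = e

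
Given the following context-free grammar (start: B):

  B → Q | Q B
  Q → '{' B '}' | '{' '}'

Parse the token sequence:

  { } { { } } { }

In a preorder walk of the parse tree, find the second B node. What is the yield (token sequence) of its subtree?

{ { } } { }

[B [Q { }] [B [Q { [B [Q { }]] }] [B [Q { }]]]]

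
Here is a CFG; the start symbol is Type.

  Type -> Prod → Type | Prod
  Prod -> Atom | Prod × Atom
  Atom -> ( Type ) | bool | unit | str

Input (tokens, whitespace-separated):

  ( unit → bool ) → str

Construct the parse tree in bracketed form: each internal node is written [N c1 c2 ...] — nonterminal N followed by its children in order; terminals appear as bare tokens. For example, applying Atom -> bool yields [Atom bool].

Type
Prod → Type
Atom → Type
( Type ) → Type
( Prod → Type ) → Type
( Atom → Type ) → Type
( unit → Type ) → Type
( unit → Prod ) → Type
( unit → Atom ) → Type
( unit → bool ) → Type
( unit → bool ) → Prod
( unit → bool ) → Atom
( unit → bool ) → str

[Type [Prod [Atom ( [Type [Prod [Atom unit]] → [Type [Prod [Atom bool]]]] )]] → [Type [Prod [Atom str]]]]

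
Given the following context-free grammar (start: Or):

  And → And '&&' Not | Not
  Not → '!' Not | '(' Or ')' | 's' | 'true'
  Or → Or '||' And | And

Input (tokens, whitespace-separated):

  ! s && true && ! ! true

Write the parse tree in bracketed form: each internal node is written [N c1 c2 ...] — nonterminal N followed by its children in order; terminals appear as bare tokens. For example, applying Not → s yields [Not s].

[Or [And [And [And [Not ! [Not s]]] && [Not true]] && [Not ! [Not ! [Not true]]]]]

Or
And
And && Not
And && Not && Not
Not && Not && Not
! Not && Not && Not
! s && Not && Not
! s && true && Not
! s && true && ! Not
! s && true && ! ! Not
! s && true && ! ! true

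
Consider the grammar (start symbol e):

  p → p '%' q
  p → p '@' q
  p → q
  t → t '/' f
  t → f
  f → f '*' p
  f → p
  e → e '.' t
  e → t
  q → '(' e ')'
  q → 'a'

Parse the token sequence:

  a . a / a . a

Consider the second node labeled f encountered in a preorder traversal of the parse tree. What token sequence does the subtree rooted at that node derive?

[e [e [e [t [f [p [q a]]]]] . [t [t [f [p [q a]]]] / [f [p [q a]]]]] . [t [f [p [q a]]]]]

a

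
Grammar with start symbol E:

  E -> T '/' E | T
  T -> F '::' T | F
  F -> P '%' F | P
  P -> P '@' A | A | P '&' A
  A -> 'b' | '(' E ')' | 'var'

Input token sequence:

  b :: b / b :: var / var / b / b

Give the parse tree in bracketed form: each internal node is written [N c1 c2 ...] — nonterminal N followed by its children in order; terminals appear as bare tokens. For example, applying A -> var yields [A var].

[E [T [F [P [A b]]] :: [T [F [P [A b]]]]] / [E [T [F [P [A b]]] :: [T [F [P [A var]]]]] / [E [T [F [P [A var]]]] / [E [T [F [P [A b]]]] / [E [T [F [P [A b]]]]]]]]]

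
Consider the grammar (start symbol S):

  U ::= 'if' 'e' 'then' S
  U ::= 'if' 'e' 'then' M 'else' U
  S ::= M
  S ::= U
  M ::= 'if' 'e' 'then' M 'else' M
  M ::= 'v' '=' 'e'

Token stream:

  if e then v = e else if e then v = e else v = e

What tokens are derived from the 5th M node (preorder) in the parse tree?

[S [M if e then [M v = e] else [M if e then [M v = e] else [M v = e]]]]

v = e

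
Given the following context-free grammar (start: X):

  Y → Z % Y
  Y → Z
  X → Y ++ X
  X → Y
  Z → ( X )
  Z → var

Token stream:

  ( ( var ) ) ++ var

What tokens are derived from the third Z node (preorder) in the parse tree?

[X [Y [Z ( [X [Y [Z ( [X [Y [Z var]]] )]]] )]] ++ [X [Y [Z var]]]]

var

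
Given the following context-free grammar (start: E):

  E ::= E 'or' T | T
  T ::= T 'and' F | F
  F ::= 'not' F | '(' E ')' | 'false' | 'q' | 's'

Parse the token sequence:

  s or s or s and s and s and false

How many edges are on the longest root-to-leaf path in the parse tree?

[E [E [E [T [F s]]] or [T [F s]]] or [T [T [T [T [F s]] and [F s]] and [F s]] and [F false]]]

6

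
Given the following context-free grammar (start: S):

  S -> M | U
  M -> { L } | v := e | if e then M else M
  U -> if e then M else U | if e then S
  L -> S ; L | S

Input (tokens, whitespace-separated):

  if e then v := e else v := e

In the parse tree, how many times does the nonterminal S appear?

[S [M if e then [M v := e] else [M v := e]]]

1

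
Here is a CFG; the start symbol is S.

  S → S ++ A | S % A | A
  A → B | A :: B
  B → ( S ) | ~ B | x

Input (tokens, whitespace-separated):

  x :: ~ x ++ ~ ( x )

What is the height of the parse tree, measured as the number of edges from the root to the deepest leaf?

[S [S [A [A [B x]] :: [B ~ [B x]]]] ++ [A [B ~ [B ( [S [A [B x]]] )]]]]

7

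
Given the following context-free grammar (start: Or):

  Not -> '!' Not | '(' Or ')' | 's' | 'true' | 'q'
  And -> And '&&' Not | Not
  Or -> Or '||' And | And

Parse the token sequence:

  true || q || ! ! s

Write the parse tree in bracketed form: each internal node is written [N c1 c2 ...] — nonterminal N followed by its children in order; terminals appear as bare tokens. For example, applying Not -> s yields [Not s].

Or
Or || And
Or || And || And
And || And || And
Not || And || And
true || And || And
true || Not || And
true || q || And
true || q || Not
true || q || ! Not
true || q || ! ! Not
true || q || ! ! s

[Or [Or [Or [And [Not true]]] || [And [Not q]]] || [And [Not ! [Not ! [Not s]]]]]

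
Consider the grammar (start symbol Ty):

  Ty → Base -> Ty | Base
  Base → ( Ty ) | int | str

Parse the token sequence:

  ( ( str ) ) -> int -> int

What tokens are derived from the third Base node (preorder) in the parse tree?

str

[Ty [Base ( [Ty [Base ( [Ty [Base str]] )]] )] -> [Ty [Base int] -> [Ty [Base int]]]]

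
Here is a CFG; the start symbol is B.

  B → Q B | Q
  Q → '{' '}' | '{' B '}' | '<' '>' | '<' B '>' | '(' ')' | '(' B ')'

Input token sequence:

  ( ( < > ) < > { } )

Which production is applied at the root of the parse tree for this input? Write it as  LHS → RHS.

B → Q

[B [Q ( [B [Q ( [B [Q < >]] )] [B [Q < >] [B [Q { }]]]] )]]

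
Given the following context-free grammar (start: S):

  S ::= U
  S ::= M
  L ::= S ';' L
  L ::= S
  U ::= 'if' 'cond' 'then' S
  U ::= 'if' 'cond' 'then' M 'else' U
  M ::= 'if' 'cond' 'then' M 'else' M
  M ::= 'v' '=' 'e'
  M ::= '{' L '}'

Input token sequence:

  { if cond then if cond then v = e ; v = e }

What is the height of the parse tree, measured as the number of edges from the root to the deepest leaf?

[S [M { [L [S [U if cond then [S [U if cond then [S [M v = e]]]]]] ; [L [S [M v = e]]]] }]]

9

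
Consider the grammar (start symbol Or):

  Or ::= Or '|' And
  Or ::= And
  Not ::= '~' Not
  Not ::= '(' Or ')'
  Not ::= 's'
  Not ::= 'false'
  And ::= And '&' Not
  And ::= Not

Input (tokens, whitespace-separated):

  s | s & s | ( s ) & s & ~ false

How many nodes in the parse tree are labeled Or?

[Or [Or [Or [And [Not s]]] | [And [And [Not s]] & [Not s]]] | [And [And [And [Not ( [Or [And [Not s]]] )]] & [Not s]] & [Not ~ [Not false]]]]

4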